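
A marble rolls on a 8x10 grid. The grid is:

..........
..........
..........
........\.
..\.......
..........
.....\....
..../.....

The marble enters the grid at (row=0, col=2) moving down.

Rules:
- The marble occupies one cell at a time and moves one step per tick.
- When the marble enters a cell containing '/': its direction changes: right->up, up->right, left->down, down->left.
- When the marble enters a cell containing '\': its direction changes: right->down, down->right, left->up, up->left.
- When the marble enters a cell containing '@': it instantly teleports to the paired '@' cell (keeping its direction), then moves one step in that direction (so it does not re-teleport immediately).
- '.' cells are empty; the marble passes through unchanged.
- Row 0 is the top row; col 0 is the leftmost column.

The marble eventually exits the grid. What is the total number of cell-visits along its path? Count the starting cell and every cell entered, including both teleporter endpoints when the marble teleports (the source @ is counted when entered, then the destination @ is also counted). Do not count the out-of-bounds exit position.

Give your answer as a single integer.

Answer: 12

Derivation:
Step 1: enter (0,2), '.' pass, move down to (1,2)
Step 2: enter (1,2), '.' pass, move down to (2,2)
Step 3: enter (2,2), '.' pass, move down to (3,2)
Step 4: enter (3,2), '.' pass, move down to (4,2)
Step 5: enter (4,2), '\' deflects down->right, move right to (4,3)
Step 6: enter (4,3), '.' pass, move right to (4,4)
Step 7: enter (4,4), '.' pass, move right to (4,5)
Step 8: enter (4,5), '.' pass, move right to (4,6)
Step 9: enter (4,6), '.' pass, move right to (4,7)
Step 10: enter (4,7), '.' pass, move right to (4,8)
Step 11: enter (4,8), '.' pass, move right to (4,9)
Step 12: enter (4,9), '.' pass, move right to (4,10)
Step 13: at (4,10) — EXIT via right edge, pos 4
Path length (cell visits): 12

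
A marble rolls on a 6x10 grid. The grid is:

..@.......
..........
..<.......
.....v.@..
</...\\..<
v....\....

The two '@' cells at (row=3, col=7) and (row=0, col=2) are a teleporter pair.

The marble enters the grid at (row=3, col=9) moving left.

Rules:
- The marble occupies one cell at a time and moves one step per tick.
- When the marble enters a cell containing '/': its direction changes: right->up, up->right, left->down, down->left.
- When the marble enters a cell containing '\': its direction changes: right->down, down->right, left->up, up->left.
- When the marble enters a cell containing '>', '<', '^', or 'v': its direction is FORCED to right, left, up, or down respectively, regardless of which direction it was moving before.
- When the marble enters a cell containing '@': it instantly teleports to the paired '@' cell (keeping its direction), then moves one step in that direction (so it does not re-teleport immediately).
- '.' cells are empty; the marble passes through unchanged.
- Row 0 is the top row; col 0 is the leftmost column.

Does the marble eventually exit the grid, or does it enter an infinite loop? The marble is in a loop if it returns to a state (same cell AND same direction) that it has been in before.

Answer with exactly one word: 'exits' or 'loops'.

Answer: exits

Derivation:
Step 1: enter (3,9), '.' pass, move left to (3,8)
Step 2: enter (3,8), '.' pass, move left to (3,7)
Step 3: enter (3,7), '@' teleport (3,7)->(0,2), also enter (0,2), move left to (0,1)
Step 4: enter (0,1), '.' pass, move left to (0,0)
Step 5: enter (0,0), '.' pass, move left to (0,-1)
Step 6: at (0,-1) — EXIT via left edge, pos 0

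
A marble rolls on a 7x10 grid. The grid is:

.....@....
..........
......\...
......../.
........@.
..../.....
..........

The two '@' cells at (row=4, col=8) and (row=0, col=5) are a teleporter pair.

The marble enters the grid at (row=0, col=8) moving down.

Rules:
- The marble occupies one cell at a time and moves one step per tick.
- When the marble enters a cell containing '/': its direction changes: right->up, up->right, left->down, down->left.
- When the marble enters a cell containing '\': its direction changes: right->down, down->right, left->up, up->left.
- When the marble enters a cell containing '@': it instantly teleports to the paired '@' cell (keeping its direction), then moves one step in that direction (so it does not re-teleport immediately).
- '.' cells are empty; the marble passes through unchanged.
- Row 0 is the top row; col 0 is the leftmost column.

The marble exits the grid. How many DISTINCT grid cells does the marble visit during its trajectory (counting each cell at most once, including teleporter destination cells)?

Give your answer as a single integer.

Answer: 12

Derivation:
Step 1: enter (0,8), '.' pass, move down to (1,8)
Step 2: enter (1,8), '.' pass, move down to (2,8)
Step 3: enter (2,8), '.' pass, move down to (3,8)
Step 4: enter (3,8), '/' deflects down->left, move left to (3,7)
Step 5: enter (3,7), '.' pass, move left to (3,6)
Step 6: enter (3,6), '.' pass, move left to (3,5)
Step 7: enter (3,5), '.' pass, move left to (3,4)
Step 8: enter (3,4), '.' pass, move left to (3,3)
Step 9: enter (3,3), '.' pass, move left to (3,2)
Step 10: enter (3,2), '.' pass, move left to (3,1)
Step 11: enter (3,1), '.' pass, move left to (3,0)
Step 12: enter (3,0), '.' pass, move left to (3,-1)
Step 13: at (3,-1) — EXIT via left edge, pos 3
Distinct cells visited: 12 (path length 12)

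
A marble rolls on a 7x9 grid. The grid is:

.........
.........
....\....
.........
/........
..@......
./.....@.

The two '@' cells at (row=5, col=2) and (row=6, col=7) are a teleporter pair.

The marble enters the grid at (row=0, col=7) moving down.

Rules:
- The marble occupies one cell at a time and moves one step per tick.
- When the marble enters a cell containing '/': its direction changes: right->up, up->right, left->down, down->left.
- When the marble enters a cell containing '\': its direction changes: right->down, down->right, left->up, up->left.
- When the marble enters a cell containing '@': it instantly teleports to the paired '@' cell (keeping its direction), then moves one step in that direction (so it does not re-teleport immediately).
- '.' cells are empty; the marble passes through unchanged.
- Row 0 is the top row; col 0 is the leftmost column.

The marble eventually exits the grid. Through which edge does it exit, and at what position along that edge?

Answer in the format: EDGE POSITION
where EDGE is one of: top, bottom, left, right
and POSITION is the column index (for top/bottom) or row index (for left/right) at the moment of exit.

Step 1: enter (0,7), '.' pass, move down to (1,7)
Step 2: enter (1,7), '.' pass, move down to (2,7)
Step 3: enter (2,7), '.' pass, move down to (3,7)
Step 4: enter (3,7), '.' pass, move down to (4,7)
Step 5: enter (4,7), '.' pass, move down to (5,7)
Step 6: enter (5,7), '.' pass, move down to (6,7)
Step 7: enter (6,7), '@' teleport (6,7)->(5,2), also enter (5,2), move down to (6,2)
Step 8: enter (6,2), '.' pass, move down to (7,2)
Step 9: at (7,2) — EXIT via bottom edge, pos 2

Answer: bottom 2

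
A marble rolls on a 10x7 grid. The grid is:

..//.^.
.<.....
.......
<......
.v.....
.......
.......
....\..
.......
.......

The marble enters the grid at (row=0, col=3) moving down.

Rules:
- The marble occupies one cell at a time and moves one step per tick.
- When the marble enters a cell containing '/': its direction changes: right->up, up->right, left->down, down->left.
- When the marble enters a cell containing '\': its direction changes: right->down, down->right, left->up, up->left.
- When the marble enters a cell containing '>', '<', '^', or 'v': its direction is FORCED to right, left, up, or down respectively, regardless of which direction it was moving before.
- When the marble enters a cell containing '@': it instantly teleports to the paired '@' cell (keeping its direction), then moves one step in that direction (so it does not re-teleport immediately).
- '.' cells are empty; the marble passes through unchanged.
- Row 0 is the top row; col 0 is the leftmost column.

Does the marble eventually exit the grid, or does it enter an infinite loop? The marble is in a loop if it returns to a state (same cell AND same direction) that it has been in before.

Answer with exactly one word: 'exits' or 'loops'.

Step 1: enter (0,3), '/' deflects down->left, move left to (0,2)
Step 2: enter (0,2), '/' deflects left->down, move down to (1,2)
Step 3: enter (1,2), '.' pass, move down to (2,2)
Step 4: enter (2,2), '.' pass, move down to (3,2)
Step 5: enter (3,2), '.' pass, move down to (4,2)
Step 6: enter (4,2), '.' pass, move down to (5,2)
Step 7: enter (5,2), '.' pass, move down to (6,2)
Step 8: enter (6,2), '.' pass, move down to (7,2)
Step 9: enter (7,2), '.' pass, move down to (8,2)
Step 10: enter (8,2), '.' pass, move down to (9,2)
Step 11: enter (9,2), '.' pass, move down to (10,2)
Step 12: at (10,2) — EXIT via bottom edge, pos 2

Answer: exits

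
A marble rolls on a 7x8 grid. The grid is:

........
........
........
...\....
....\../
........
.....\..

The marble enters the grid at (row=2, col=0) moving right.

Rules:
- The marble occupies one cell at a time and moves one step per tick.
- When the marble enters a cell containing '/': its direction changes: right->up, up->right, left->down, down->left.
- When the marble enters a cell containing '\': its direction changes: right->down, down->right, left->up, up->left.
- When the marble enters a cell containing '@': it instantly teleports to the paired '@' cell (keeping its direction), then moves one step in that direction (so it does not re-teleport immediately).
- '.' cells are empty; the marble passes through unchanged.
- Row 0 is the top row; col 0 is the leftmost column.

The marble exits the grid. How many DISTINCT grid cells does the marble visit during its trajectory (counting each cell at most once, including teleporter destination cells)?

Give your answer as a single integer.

Step 1: enter (2,0), '.' pass, move right to (2,1)
Step 2: enter (2,1), '.' pass, move right to (2,2)
Step 3: enter (2,2), '.' pass, move right to (2,3)
Step 4: enter (2,3), '.' pass, move right to (2,4)
Step 5: enter (2,4), '.' pass, move right to (2,5)
Step 6: enter (2,5), '.' pass, move right to (2,6)
Step 7: enter (2,6), '.' pass, move right to (2,7)
Step 8: enter (2,7), '.' pass, move right to (2,8)
Step 9: at (2,8) — EXIT via right edge, pos 2
Distinct cells visited: 8 (path length 8)

Answer: 8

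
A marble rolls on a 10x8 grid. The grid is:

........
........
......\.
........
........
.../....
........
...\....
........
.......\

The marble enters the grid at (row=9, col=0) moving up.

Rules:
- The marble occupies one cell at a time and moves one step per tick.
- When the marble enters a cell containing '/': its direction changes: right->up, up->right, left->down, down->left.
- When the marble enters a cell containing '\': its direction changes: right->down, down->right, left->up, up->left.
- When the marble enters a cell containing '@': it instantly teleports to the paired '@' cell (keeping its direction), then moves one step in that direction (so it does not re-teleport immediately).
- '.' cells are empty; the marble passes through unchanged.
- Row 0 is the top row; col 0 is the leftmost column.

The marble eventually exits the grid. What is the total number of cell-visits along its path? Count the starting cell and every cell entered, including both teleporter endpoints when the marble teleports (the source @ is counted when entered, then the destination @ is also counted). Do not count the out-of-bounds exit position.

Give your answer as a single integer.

Step 1: enter (9,0), '.' pass, move up to (8,0)
Step 2: enter (8,0), '.' pass, move up to (7,0)
Step 3: enter (7,0), '.' pass, move up to (6,0)
Step 4: enter (6,0), '.' pass, move up to (5,0)
Step 5: enter (5,0), '.' pass, move up to (4,0)
Step 6: enter (4,0), '.' pass, move up to (3,0)
Step 7: enter (3,0), '.' pass, move up to (2,0)
Step 8: enter (2,0), '.' pass, move up to (1,0)
Step 9: enter (1,0), '.' pass, move up to (0,0)
Step 10: enter (0,0), '.' pass, move up to (-1,0)
Step 11: at (-1,0) — EXIT via top edge, pos 0
Path length (cell visits): 10

Answer: 10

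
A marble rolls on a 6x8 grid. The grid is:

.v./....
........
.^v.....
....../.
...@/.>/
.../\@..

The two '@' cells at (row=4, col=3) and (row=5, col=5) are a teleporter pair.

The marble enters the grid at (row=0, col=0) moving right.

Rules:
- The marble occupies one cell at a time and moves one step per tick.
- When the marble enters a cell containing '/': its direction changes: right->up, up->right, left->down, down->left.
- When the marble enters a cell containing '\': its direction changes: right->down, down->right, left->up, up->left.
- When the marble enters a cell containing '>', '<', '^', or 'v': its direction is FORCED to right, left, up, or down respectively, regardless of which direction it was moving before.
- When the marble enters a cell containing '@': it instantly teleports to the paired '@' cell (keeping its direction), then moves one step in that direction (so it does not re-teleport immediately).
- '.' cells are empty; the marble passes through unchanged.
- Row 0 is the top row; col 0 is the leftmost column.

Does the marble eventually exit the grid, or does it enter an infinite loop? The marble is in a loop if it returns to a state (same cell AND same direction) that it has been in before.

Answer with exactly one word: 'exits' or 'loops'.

Step 1: enter (0,0), '.' pass, move right to (0,1)
Step 2: enter (0,1), 'v' forces right->down, move down to (1,1)
Step 3: enter (1,1), '.' pass, move down to (2,1)
Step 4: enter (2,1), '^' forces down->up, move up to (1,1)
Step 5: enter (1,1), '.' pass, move up to (0,1)
Step 6: enter (0,1), 'v' forces up->down, move down to (1,1)
Step 7: at (1,1) dir=down — LOOP DETECTED (seen before)

Answer: loops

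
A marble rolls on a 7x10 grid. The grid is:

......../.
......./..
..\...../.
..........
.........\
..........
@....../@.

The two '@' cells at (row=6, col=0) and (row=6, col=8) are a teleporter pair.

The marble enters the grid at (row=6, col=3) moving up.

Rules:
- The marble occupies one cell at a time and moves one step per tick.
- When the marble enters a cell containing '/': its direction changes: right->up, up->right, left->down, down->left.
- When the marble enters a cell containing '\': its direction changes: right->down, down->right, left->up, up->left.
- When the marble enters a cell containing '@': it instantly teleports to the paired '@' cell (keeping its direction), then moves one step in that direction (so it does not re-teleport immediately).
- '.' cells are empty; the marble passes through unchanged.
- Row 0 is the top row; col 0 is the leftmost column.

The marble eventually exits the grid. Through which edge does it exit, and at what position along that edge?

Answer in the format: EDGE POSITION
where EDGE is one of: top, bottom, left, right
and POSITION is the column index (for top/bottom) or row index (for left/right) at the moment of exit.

Answer: top 3

Derivation:
Step 1: enter (6,3), '.' pass, move up to (5,3)
Step 2: enter (5,3), '.' pass, move up to (4,3)
Step 3: enter (4,3), '.' pass, move up to (3,3)
Step 4: enter (3,3), '.' pass, move up to (2,3)
Step 5: enter (2,3), '.' pass, move up to (1,3)
Step 6: enter (1,3), '.' pass, move up to (0,3)
Step 7: enter (0,3), '.' pass, move up to (-1,3)
Step 8: at (-1,3) — EXIT via top edge, pos 3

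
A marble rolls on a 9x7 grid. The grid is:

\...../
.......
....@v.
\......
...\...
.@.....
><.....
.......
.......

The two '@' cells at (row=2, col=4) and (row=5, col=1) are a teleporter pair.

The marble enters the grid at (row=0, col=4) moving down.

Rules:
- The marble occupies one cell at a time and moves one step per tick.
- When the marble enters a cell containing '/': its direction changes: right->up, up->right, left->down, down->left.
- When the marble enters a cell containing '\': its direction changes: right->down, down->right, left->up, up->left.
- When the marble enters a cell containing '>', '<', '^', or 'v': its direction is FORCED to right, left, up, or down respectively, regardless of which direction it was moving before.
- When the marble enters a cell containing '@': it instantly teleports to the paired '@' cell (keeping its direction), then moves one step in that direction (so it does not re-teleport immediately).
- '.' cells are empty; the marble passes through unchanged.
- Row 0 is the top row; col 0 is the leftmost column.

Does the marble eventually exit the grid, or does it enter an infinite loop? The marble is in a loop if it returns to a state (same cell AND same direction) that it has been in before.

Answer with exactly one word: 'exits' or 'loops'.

Step 1: enter (0,4), '.' pass, move down to (1,4)
Step 2: enter (1,4), '.' pass, move down to (2,4)
Step 3: enter (2,4), '@' teleport (2,4)->(5,1), also enter (5,1), move down to (6,1)
Step 4: enter (6,1), '<' forces down->left, move left to (6,0)
Step 5: enter (6,0), '>' forces left->right, move right to (6,1)
Step 6: enter (6,1), '<' forces right->left, move left to (6,0)
Step 7: at (6,0) dir=left — LOOP DETECTED (seen before)

Answer: loops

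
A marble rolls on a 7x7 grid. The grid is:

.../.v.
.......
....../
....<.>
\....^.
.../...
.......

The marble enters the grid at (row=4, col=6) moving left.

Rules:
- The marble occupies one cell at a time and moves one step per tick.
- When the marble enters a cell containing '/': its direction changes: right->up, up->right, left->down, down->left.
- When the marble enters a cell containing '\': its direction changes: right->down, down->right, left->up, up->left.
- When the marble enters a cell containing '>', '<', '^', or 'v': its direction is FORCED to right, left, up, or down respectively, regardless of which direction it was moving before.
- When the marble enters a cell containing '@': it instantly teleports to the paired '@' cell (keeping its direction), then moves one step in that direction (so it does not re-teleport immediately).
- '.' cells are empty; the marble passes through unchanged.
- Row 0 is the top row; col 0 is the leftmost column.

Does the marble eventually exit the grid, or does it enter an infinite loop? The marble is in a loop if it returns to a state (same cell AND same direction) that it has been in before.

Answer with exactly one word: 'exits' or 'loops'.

Step 1: enter (4,6), '.' pass, move left to (4,5)
Step 2: enter (4,5), '^' forces left->up, move up to (3,5)
Step 3: enter (3,5), '.' pass, move up to (2,5)
Step 4: enter (2,5), '.' pass, move up to (1,5)
Step 5: enter (1,5), '.' pass, move up to (0,5)
Step 6: enter (0,5), 'v' forces up->down, move down to (1,5)
Step 7: enter (1,5), '.' pass, move down to (2,5)
Step 8: enter (2,5), '.' pass, move down to (3,5)
Step 9: enter (3,5), '.' pass, move down to (4,5)
Step 10: enter (4,5), '^' forces down->up, move up to (3,5)
Step 11: at (3,5) dir=up — LOOP DETECTED (seen before)

Answer: loops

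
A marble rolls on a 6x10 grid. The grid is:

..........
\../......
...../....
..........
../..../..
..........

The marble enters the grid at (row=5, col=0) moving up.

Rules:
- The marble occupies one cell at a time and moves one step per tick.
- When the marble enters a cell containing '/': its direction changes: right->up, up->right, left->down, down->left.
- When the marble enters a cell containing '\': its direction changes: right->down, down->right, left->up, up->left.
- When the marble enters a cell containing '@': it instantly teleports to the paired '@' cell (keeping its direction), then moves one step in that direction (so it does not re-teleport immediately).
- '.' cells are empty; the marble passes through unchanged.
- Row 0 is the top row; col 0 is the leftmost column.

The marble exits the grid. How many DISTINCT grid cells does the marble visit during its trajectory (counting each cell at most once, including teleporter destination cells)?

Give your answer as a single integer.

Step 1: enter (5,0), '.' pass, move up to (4,0)
Step 2: enter (4,0), '.' pass, move up to (3,0)
Step 3: enter (3,0), '.' pass, move up to (2,0)
Step 4: enter (2,0), '.' pass, move up to (1,0)
Step 5: enter (1,0), '\' deflects up->left, move left to (1,-1)
Step 6: at (1,-1) — EXIT via left edge, pos 1
Distinct cells visited: 5 (path length 5)

Answer: 5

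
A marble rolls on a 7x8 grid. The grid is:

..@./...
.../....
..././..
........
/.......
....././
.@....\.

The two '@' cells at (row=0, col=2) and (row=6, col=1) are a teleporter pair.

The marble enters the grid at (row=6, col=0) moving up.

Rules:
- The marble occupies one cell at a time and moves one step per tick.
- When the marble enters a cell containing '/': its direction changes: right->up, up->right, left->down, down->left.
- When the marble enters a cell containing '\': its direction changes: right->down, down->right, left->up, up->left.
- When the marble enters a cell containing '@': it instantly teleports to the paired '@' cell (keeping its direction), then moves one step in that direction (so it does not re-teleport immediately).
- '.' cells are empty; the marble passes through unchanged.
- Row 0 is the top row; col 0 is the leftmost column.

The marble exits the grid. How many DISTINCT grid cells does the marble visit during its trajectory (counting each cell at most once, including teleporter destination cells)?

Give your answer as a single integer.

Step 1: enter (6,0), '.' pass, move up to (5,0)
Step 2: enter (5,0), '.' pass, move up to (4,0)
Step 3: enter (4,0), '/' deflects up->right, move right to (4,1)
Step 4: enter (4,1), '.' pass, move right to (4,2)
Step 5: enter (4,2), '.' pass, move right to (4,3)
Step 6: enter (4,3), '.' pass, move right to (4,4)
Step 7: enter (4,4), '.' pass, move right to (4,5)
Step 8: enter (4,5), '.' pass, move right to (4,6)
Step 9: enter (4,6), '.' pass, move right to (4,7)
Step 10: enter (4,7), '.' pass, move right to (4,8)
Step 11: at (4,8) — EXIT via right edge, pos 4
Distinct cells visited: 10 (path length 10)

Answer: 10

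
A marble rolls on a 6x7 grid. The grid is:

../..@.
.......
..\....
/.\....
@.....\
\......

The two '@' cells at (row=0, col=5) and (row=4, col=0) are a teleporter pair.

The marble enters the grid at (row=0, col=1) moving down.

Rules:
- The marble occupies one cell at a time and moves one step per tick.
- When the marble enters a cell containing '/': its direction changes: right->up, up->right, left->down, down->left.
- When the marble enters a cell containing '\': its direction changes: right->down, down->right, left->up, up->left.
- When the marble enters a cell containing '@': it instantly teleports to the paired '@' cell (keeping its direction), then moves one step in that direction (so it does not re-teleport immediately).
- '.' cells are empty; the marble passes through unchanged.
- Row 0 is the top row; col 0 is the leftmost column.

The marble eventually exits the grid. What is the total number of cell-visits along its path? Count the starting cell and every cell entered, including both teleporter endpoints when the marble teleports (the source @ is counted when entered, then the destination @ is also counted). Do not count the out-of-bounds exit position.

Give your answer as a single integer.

Answer: 6

Derivation:
Step 1: enter (0,1), '.' pass, move down to (1,1)
Step 2: enter (1,1), '.' pass, move down to (2,1)
Step 3: enter (2,1), '.' pass, move down to (3,1)
Step 4: enter (3,1), '.' pass, move down to (4,1)
Step 5: enter (4,1), '.' pass, move down to (5,1)
Step 6: enter (5,1), '.' pass, move down to (6,1)
Step 7: at (6,1) — EXIT via bottom edge, pos 1
Path length (cell visits): 6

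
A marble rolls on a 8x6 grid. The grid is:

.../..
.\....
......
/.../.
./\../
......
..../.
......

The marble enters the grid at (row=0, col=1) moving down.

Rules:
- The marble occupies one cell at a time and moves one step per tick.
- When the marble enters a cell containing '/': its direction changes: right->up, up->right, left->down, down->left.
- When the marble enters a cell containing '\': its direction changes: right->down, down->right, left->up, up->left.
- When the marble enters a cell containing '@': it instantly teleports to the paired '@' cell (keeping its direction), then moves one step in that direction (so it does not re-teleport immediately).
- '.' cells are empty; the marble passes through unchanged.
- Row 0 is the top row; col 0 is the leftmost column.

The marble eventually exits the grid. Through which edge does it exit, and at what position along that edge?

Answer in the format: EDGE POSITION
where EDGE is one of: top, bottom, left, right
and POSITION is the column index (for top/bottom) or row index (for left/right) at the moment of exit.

Step 1: enter (0,1), '.' pass, move down to (1,1)
Step 2: enter (1,1), '\' deflects down->right, move right to (1,2)
Step 3: enter (1,2), '.' pass, move right to (1,3)
Step 4: enter (1,3), '.' pass, move right to (1,4)
Step 5: enter (1,4), '.' pass, move right to (1,5)
Step 6: enter (1,5), '.' pass, move right to (1,6)
Step 7: at (1,6) — EXIT via right edge, pos 1

Answer: right 1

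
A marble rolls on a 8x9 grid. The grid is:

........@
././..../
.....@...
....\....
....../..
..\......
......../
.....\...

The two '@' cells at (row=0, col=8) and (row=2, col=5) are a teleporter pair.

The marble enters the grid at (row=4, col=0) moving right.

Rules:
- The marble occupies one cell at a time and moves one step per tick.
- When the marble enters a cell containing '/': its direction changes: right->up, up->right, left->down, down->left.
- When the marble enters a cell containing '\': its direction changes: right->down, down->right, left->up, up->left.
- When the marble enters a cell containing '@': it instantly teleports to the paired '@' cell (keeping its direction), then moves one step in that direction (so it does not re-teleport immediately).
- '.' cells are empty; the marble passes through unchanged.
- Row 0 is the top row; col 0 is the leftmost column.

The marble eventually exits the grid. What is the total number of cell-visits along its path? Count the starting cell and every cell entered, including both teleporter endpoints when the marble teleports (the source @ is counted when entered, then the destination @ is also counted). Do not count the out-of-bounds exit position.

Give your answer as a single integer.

Answer: 11

Derivation:
Step 1: enter (4,0), '.' pass, move right to (4,1)
Step 2: enter (4,1), '.' pass, move right to (4,2)
Step 3: enter (4,2), '.' pass, move right to (4,3)
Step 4: enter (4,3), '.' pass, move right to (4,4)
Step 5: enter (4,4), '.' pass, move right to (4,5)
Step 6: enter (4,5), '.' pass, move right to (4,6)
Step 7: enter (4,6), '/' deflects right->up, move up to (3,6)
Step 8: enter (3,6), '.' pass, move up to (2,6)
Step 9: enter (2,6), '.' pass, move up to (1,6)
Step 10: enter (1,6), '.' pass, move up to (0,6)
Step 11: enter (0,6), '.' pass, move up to (-1,6)
Step 12: at (-1,6) — EXIT via top edge, pos 6
Path length (cell visits): 11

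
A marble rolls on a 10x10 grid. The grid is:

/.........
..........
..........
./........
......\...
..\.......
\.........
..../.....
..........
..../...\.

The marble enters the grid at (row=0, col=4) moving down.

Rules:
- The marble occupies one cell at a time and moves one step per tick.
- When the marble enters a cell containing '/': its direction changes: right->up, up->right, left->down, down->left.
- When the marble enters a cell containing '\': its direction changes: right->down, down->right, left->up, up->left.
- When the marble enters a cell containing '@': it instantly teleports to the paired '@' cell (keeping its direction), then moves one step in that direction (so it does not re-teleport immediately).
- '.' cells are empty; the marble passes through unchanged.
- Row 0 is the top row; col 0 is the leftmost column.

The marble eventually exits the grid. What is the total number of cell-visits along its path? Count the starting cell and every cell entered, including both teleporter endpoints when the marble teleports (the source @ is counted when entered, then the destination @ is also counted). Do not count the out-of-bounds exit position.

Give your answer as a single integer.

Answer: 12

Derivation:
Step 1: enter (0,4), '.' pass, move down to (1,4)
Step 2: enter (1,4), '.' pass, move down to (2,4)
Step 3: enter (2,4), '.' pass, move down to (3,4)
Step 4: enter (3,4), '.' pass, move down to (4,4)
Step 5: enter (4,4), '.' pass, move down to (5,4)
Step 6: enter (5,4), '.' pass, move down to (6,4)
Step 7: enter (6,4), '.' pass, move down to (7,4)
Step 8: enter (7,4), '/' deflects down->left, move left to (7,3)
Step 9: enter (7,3), '.' pass, move left to (7,2)
Step 10: enter (7,2), '.' pass, move left to (7,1)
Step 11: enter (7,1), '.' pass, move left to (7,0)
Step 12: enter (7,0), '.' pass, move left to (7,-1)
Step 13: at (7,-1) — EXIT via left edge, pos 7
Path length (cell visits): 12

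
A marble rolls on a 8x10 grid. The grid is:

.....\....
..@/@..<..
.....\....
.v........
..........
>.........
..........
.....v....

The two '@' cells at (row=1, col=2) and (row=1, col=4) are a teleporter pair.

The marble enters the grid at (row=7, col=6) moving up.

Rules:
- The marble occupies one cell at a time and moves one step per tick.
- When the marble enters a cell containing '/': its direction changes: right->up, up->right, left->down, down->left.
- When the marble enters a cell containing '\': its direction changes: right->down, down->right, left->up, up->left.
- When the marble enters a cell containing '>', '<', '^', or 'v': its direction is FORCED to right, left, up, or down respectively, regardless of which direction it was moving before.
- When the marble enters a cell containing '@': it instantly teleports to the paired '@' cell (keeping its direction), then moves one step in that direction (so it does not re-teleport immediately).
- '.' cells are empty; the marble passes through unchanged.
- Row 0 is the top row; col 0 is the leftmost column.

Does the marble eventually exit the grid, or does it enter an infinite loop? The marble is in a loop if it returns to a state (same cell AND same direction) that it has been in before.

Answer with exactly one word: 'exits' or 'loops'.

Step 1: enter (7,6), '.' pass, move up to (6,6)
Step 2: enter (6,6), '.' pass, move up to (5,6)
Step 3: enter (5,6), '.' pass, move up to (4,6)
Step 4: enter (4,6), '.' pass, move up to (3,6)
Step 5: enter (3,6), '.' pass, move up to (2,6)
Step 6: enter (2,6), '.' pass, move up to (1,6)
Step 7: enter (1,6), '.' pass, move up to (0,6)
Step 8: enter (0,6), '.' pass, move up to (-1,6)
Step 9: at (-1,6) — EXIT via top edge, pos 6

Answer: exits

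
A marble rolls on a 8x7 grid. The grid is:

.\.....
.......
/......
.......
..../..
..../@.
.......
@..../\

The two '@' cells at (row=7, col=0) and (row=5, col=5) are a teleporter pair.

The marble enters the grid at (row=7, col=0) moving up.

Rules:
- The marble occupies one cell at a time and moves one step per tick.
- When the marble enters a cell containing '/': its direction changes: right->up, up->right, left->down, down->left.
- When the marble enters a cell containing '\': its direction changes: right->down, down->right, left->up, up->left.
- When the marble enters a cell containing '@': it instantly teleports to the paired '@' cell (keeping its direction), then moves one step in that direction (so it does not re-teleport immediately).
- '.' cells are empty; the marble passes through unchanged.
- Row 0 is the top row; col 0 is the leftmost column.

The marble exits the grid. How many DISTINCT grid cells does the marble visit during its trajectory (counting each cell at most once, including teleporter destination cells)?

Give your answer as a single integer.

Step 1: enter (7,0), '@' teleport (7,0)->(5,5), also enter (5,5), move up to (4,5)
Step 2: enter (4,5), '.' pass, move up to (3,5)
Step 3: enter (3,5), '.' pass, move up to (2,5)
Step 4: enter (2,5), '.' pass, move up to (1,5)
Step 5: enter (1,5), '.' pass, move up to (0,5)
Step 6: enter (0,5), '.' pass, move up to (-1,5)
Step 7: at (-1,5) — EXIT via top edge, pos 5
Distinct cells visited: 7 (path length 7)

Answer: 7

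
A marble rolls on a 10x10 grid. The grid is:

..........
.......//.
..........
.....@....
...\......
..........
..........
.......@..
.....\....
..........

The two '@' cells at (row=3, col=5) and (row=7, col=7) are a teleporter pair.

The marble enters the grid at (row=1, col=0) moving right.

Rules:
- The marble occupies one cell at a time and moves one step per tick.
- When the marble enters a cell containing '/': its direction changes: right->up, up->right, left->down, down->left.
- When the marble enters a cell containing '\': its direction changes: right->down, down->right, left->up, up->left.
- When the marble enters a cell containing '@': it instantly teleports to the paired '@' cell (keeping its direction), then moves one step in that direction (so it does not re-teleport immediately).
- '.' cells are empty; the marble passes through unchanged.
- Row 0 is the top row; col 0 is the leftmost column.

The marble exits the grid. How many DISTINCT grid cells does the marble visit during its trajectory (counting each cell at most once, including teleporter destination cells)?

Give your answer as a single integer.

Answer: 9

Derivation:
Step 1: enter (1,0), '.' pass, move right to (1,1)
Step 2: enter (1,1), '.' pass, move right to (1,2)
Step 3: enter (1,2), '.' pass, move right to (1,3)
Step 4: enter (1,3), '.' pass, move right to (1,4)
Step 5: enter (1,4), '.' pass, move right to (1,5)
Step 6: enter (1,5), '.' pass, move right to (1,6)
Step 7: enter (1,6), '.' pass, move right to (1,7)
Step 8: enter (1,7), '/' deflects right->up, move up to (0,7)
Step 9: enter (0,7), '.' pass, move up to (-1,7)
Step 10: at (-1,7) — EXIT via top edge, pos 7
Distinct cells visited: 9 (path length 9)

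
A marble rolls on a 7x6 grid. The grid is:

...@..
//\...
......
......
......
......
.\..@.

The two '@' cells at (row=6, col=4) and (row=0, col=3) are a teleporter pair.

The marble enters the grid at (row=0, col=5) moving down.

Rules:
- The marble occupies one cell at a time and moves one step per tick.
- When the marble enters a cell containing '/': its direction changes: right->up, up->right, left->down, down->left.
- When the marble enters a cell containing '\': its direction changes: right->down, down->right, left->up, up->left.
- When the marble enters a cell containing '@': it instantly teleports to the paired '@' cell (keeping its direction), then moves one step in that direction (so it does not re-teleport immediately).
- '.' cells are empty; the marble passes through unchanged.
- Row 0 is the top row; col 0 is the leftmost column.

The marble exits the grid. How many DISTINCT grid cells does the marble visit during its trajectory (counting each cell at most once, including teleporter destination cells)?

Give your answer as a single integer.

Step 1: enter (0,5), '.' pass, move down to (1,5)
Step 2: enter (1,5), '.' pass, move down to (2,5)
Step 3: enter (2,5), '.' pass, move down to (3,5)
Step 4: enter (3,5), '.' pass, move down to (4,5)
Step 5: enter (4,5), '.' pass, move down to (5,5)
Step 6: enter (5,5), '.' pass, move down to (6,5)
Step 7: enter (6,5), '.' pass, move down to (7,5)
Step 8: at (7,5) — EXIT via bottom edge, pos 5
Distinct cells visited: 7 (path length 7)

Answer: 7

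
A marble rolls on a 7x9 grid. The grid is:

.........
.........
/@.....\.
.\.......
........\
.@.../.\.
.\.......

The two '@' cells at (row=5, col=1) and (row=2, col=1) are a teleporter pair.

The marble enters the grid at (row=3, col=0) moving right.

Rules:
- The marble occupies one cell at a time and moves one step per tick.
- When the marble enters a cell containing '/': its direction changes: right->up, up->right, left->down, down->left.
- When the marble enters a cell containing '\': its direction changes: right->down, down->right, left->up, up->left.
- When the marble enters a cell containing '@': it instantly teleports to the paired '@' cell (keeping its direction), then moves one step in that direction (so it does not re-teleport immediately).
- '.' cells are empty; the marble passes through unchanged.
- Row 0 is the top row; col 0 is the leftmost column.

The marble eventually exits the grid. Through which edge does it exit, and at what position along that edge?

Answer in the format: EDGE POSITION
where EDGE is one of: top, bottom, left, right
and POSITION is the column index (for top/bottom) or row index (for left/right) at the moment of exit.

Step 1: enter (3,0), '.' pass, move right to (3,1)
Step 2: enter (3,1), '\' deflects right->down, move down to (4,1)
Step 3: enter (4,1), '.' pass, move down to (5,1)
Step 4: enter (5,1), '@' teleport (5,1)->(2,1), also enter (2,1), move down to (3,1)
Step 5: enter (3,1), '\' deflects down->right, move right to (3,2)
Step 6: enter (3,2), '.' pass, move right to (3,3)
Step 7: enter (3,3), '.' pass, move right to (3,4)
Step 8: enter (3,4), '.' pass, move right to (3,5)
Step 9: enter (3,5), '.' pass, move right to (3,6)
Step 10: enter (3,6), '.' pass, move right to (3,7)
Step 11: enter (3,7), '.' pass, move right to (3,8)
Step 12: enter (3,8), '.' pass, move right to (3,9)
Step 13: at (3,9) — EXIT via right edge, pos 3

Answer: right 3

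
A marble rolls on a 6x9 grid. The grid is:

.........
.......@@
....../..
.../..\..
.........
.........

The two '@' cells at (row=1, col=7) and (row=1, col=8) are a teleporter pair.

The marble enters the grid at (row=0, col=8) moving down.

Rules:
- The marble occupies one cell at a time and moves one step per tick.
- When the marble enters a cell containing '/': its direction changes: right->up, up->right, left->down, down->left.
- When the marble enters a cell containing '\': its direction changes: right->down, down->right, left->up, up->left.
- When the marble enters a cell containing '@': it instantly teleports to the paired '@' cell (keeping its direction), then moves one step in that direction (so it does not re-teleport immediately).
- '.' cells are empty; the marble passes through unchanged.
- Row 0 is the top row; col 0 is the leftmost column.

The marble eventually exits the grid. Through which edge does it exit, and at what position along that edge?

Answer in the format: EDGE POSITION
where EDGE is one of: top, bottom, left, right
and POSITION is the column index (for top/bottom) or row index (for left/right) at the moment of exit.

Answer: bottom 7

Derivation:
Step 1: enter (0,8), '.' pass, move down to (1,8)
Step 2: enter (1,8), '@' teleport (1,8)->(1,7), also enter (1,7), move down to (2,7)
Step 3: enter (2,7), '.' pass, move down to (3,7)
Step 4: enter (3,7), '.' pass, move down to (4,7)
Step 5: enter (4,7), '.' pass, move down to (5,7)
Step 6: enter (5,7), '.' pass, move down to (6,7)
Step 7: at (6,7) — EXIT via bottom edge, pos 7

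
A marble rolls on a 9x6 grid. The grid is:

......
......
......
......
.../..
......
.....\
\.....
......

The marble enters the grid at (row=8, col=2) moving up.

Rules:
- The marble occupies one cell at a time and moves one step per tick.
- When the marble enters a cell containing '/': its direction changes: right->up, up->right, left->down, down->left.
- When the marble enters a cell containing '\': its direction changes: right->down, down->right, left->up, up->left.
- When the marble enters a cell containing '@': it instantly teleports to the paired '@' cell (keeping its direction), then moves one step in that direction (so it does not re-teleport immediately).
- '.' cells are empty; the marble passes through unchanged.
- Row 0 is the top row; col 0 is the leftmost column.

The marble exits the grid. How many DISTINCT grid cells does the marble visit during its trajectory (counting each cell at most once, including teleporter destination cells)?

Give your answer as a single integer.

Answer: 9

Derivation:
Step 1: enter (8,2), '.' pass, move up to (7,2)
Step 2: enter (7,2), '.' pass, move up to (6,2)
Step 3: enter (6,2), '.' pass, move up to (5,2)
Step 4: enter (5,2), '.' pass, move up to (4,2)
Step 5: enter (4,2), '.' pass, move up to (3,2)
Step 6: enter (3,2), '.' pass, move up to (2,2)
Step 7: enter (2,2), '.' pass, move up to (1,2)
Step 8: enter (1,2), '.' pass, move up to (0,2)
Step 9: enter (0,2), '.' pass, move up to (-1,2)
Step 10: at (-1,2) — EXIT via top edge, pos 2
Distinct cells visited: 9 (path length 9)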